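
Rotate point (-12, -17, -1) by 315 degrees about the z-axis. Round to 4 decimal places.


x' = -12*cos(315) - -17*sin(315) = -20.5061
y' = -12*sin(315) + -17*cos(315) = -3.5355
z' = -1

(-20.5061, -3.5355, -1)


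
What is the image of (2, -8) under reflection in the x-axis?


Reflection across x-axis: (x, y) -> (x, -y)
(2, -8) -> (2, 8)

(2, 8)


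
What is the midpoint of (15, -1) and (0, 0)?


Midpoint = ((15+0)/2, (-1+0)/2) = (7.5, -0.5)

(7.5, -0.5)


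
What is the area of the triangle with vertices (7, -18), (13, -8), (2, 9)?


Area = |x1(y2-y3) + x2(y3-y1) + x3(y1-y2)| / 2
= |7*(-8-9) + 13*(9--18) + 2*(-18--8)| / 2
= 106

106


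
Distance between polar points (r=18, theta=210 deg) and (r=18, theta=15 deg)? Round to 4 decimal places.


d = sqrt(r1^2 + r2^2 - 2*r1*r2*cos(t2-t1))
d = sqrt(18^2 + 18^2 - 2*18*18*cos(15-210)) = 35.692

35.692


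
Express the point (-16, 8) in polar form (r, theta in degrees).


r = sqrt((-16)^2 + 8^2) = 17.8885
theta = atan2(8, -16) = 153.4349 degrees

r = 17.8885, theta = 153.4349 degrees


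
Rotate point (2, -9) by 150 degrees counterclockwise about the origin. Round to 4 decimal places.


x' = 2*cos(150) - -9*sin(150) = 2.7679
y' = 2*sin(150) + -9*cos(150) = 8.7942

(2.7679, 8.7942)


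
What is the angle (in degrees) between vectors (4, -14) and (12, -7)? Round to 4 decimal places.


dot = 4*12 + -14*-7 = 146
|u| = 14.5602, |v| = 13.8924
cos(angle) = 0.7218
angle = 43.7982 degrees

43.7982 degrees


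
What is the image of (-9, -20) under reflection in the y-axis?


Reflection across y-axis: (x, y) -> (-x, y)
(-9, -20) -> (9, -20)

(9, -20)


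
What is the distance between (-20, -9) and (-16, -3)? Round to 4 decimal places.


d = sqrt((-16--20)^2 + (-3--9)^2) = 7.2111

7.2111


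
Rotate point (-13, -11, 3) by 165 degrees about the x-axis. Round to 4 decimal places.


x' = -13
y' = -11*cos(165) - 3*sin(165) = 9.8487
z' = -11*sin(165) + 3*cos(165) = -5.7448

(-13, 9.8487, -5.7448)


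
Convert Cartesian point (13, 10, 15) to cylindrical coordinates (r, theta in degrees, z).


r = sqrt(13^2 + 10^2) = 16.4012
theta = atan2(10, 13) = 37.5686 deg
z = 15

r = 16.4012, theta = 37.5686 deg, z = 15


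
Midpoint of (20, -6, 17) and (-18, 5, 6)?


Midpoint = ((20+-18)/2, (-6+5)/2, (17+6)/2) = (1, -0.5, 11.5)

(1, -0.5, 11.5)


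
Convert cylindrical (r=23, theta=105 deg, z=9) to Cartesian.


x = 23 * cos(105) = -5.9528
y = 23 * sin(105) = 22.2163
z = 9

(-5.9528, 22.2163, 9)


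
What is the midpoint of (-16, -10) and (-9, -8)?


Midpoint = ((-16+-9)/2, (-10+-8)/2) = (-12.5, -9)

(-12.5, -9)


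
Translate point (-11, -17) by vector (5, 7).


Translation: (x+dx, y+dy) = (-11+5, -17+7) = (-6, -10)

(-6, -10)


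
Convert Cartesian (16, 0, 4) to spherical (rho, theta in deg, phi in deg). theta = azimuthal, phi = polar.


rho = sqrt(16^2 + 0^2 + 4^2) = 16.4924
theta = atan2(0, 16) = 0 deg
phi = acos(4/16.4924) = 75.9638 deg

rho = 16.4924, theta = 0 deg, phi = 75.9638 deg


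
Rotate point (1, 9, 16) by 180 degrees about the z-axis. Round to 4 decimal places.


x' = 1*cos(180) - 9*sin(180) = -1
y' = 1*sin(180) + 9*cos(180) = -9
z' = 16

(-1, -9, 16)


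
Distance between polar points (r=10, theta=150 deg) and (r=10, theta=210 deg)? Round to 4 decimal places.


d = sqrt(r1^2 + r2^2 - 2*r1*r2*cos(t2-t1))
d = sqrt(10^2 + 10^2 - 2*10*10*cos(210-150)) = 10

10


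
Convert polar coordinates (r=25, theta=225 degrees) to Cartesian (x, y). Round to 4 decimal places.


x = 25 * cos(225) = -17.6777
y = 25 * sin(225) = -17.6777

(-17.6777, -17.6777)


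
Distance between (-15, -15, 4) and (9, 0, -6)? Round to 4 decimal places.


d = sqrt((9--15)^2 + (0--15)^2 + (-6-4)^2) = 30.0167

30.0167


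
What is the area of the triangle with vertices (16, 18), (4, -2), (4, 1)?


Area = |x1(y2-y3) + x2(y3-y1) + x3(y1-y2)| / 2
= |16*(-2-1) + 4*(1-18) + 4*(18--2)| / 2
= 18

18


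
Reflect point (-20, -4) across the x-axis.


Reflection across x-axis: (x, y) -> (x, -y)
(-20, -4) -> (-20, 4)

(-20, 4)


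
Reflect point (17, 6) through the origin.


Reflection through origin: (x, y) -> (-x, -y)
(17, 6) -> (-17, -6)

(-17, -6)


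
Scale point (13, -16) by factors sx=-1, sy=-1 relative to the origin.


Scaling: (x*sx, y*sy) = (13*-1, -16*-1) = (-13, 16)

(-13, 16)


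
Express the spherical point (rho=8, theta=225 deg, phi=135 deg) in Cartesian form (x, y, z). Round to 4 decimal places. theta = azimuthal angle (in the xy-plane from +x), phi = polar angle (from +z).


x = 8 * sin(135) * cos(225) = -4
y = 8 * sin(135) * sin(225) = -4
z = 8 * cos(135) = -5.6569

(-4, -4, -5.6569)


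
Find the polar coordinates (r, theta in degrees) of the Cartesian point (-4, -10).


r = sqrt((-4)^2 + (-10)^2) = 10.7703
theta = atan2(-10, -4) = 248.1986 degrees

r = 10.7703, theta = 248.1986 degrees


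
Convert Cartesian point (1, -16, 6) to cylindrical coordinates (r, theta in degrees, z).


r = sqrt(1^2 + (-16)^2) = 16.0312
theta = atan2(-16, 1) = 273.5763 deg
z = 6

r = 16.0312, theta = 273.5763 deg, z = 6


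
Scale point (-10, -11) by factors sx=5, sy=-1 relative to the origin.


Scaling: (x*sx, y*sy) = (-10*5, -11*-1) = (-50, 11)

(-50, 11)


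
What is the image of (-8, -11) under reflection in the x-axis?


Reflection across x-axis: (x, y) -> (x, -y)
(-8, -11) -> (-8, 11)

(-8, 11)


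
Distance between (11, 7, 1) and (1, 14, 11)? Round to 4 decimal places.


d = sqrt((1-11)^2 + (14-7)^2 + (11-1)^2) = 15.7797

15.7797


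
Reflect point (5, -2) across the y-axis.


Reflection across y-axis: (x, y) -> (-x, y)
(5, -2) -> (-5, -2)

(-5, -2)


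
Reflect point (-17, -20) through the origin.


Reflection through origin: (x, y) -> (-x, -y)
(-17, -20) -> (17, 20)

(17, 20)


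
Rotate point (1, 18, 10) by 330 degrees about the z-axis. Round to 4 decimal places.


x' = 1*cos(330) - 18*sin(330) = 9.866
y' = 1*sin(330) + 18*cos(330) = 15.0885
z' = 10

(9.866, 15.0885, 10)


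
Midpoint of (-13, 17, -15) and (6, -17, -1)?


Midpoint = ((-13+6)/2, (17+-17)/2, (-15+-1)/2) = (-3.5, 0, -8)

(-3.5, 0, -8)


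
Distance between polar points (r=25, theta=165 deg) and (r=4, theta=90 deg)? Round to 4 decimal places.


d = sqrt(r1^2 + r2^2 - 2*r1*r2*cos(t2-t1))
d = sqrt(25^2 + 4^2 - 2*25*4*cos(90-165)) = 24.2742

24.2742


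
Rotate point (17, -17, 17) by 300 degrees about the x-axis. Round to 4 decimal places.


x' = 17
y' = -17*cos(300) - 17*sin(300) = 6.2224
z' = -17*sin(300) + 17*cos(300) = 23.2224

(17, 6.2224, 23.2224)


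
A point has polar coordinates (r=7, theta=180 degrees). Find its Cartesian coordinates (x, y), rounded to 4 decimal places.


x = 7 * cos(180) = -7
y = 7 * sin(180) = 0

(-7, 0)


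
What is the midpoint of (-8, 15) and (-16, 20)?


Midpoint = ((-8+-16)/2, (15+20)/2) = (-12, 17.5)

(-12, 17.5)


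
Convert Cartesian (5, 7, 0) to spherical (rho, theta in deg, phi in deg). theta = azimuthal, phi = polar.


rho = sqrt(5^2 + 7^2 + 0^2) = 8.6023
theta = atan2(7, 5) = 54.4623 deg
phi = acos(0/8.6023) = 90 deg

rho = 8.6023, theta = 54.4623 deg, phi = 90 deg


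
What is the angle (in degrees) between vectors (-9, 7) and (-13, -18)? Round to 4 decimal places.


dot = -9*-13 + 7*-18 = -9
|u| = 11.4018, |v| = 22.2036
cos(angle) = -0.0356
angle = 92.0373 degrees

92.0373 degrees


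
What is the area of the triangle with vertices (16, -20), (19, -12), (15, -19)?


Area = |x1(y2-y3) + x2(y3-y1) + x3(y1-y2)| / 2
= |16*(-12--19) + 19*(-19--20) + 15*(-20--12)| / 2
= 5.5

5.5


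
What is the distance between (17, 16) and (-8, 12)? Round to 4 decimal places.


d = sqrt((-8-17)^2 + (12-16)^2) = 25.318

25.318


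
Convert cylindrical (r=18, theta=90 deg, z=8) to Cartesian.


x = 18 * cos(90) = 0
y = 18 * sin(90) = 18
z = 8

(0, 18, 8)


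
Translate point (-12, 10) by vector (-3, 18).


Translation: (x+dx, y+dy) = (-12+-3, 10+18) = (-15, 28)

(-15, 28)


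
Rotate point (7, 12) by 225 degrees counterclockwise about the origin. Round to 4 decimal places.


x' = 7*cos(225) - 12*sin(225) = 3.5355
y' = 7*sin(225) + 12*cos(225) = -13.435

(3.5355, -13.435)


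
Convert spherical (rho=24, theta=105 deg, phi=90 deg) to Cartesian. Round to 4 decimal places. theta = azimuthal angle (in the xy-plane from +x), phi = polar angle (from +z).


x = 24 * sin(90) * cos(105) = -6.2117
y = 24 * sin(90) * sin(105) = 23.1822
z = 24 * cos(90) = 0

(-6.2117, 23.1822, 0)


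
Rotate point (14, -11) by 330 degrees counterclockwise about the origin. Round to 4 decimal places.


x' = 14*cos(330) - -11*sin(330) = 6.6244
y' = 14*sin(330) + -11*cos(330) = -16.5263

(6.6244, -16.5263)


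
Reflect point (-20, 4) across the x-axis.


Reflection across x-axis: (x, y) -> (x, -y)
(-20, 4) -> (-20, -4)

(-20, -4)


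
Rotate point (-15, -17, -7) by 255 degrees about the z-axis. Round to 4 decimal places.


x' = -15*cos(255) - -17*sin(255) = -12.5385
y' = -15*sin(255) + -17*cos(255) = 18.8888
z' = -7

(-12.5385, 18.8888, -7)


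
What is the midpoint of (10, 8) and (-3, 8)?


Midpoint = ((10+-3)/2, (8+8)/2) = (3.5, 8)

(3.5, 8)


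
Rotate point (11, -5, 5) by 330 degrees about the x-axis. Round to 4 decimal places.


x' = 11
y' = -5*cos(330) - 5*sin(330) = -1.8301
z' = -5*sin(330) + 5*cos(330) = 6.8301

(11, -1.8301, 6.8301)


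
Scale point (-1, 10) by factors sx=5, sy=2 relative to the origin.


Scaling: (x*sx, y*sy) = (-1*5, 10*2) = (-5, 20)

(-5, 20)


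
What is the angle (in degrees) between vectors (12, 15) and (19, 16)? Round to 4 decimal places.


dot = 12*19 + 15*16 = 468
|u| = 19.2094, |v| = 24.8395
cos(angle) = 0.9808
angle = 11.2393 degrees

11.2393 degrees


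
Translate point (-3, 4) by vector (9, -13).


Translation: (x+dx, y+dy) = (-3+9, 4+-13) = (6, -9)

(6, -9)


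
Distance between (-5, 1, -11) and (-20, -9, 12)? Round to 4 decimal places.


d = sqrt((-20--5)^2 + (-9-1)^2 + (12--11)^2) = 29.2233

29.2233


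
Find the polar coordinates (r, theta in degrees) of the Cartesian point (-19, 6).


r = sqrt((-19)^2 + 6^2) = 19.9249
theta = atan2(6, -19) = 162.4744 degrees

r = 19.9249, theta = 162.4744 degrees


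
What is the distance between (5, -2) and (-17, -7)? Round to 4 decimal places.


d = sqrt((-17-5)^2 + (-7--2)^2) = 22.561

22.561


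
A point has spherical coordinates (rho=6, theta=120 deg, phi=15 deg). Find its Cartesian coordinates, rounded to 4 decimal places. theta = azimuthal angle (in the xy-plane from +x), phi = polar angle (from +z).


x = 6 * sin(15) * cos(120) = -0.7765
y = 6 * sin(15) * sin(120) = 1.3449
z = 6 * cos(15) = 5.7956

(-0.7765, 1.3449, 5.7956)


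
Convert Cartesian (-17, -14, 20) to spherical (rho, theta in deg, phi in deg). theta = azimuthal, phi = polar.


rho = sqrt((-17)^2 + (-14)^2 + 20^2) = 29.7489
theta = atan2(-14, -17) = 219.4725 deg
phi = acos(20/29.7489) = 47.7557 deg

rho = 29.7489, theta = 219.4725 deg, phi = 47.7557 deg


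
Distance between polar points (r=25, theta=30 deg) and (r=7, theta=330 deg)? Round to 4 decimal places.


d = sqrt(r1^2 + r2^2 - 2*r1*r2*cos(t2-t1))
d = sqrt(25^2 + 7^2 - 2*25*7*cos(330-30)) = 22.3383

22.3383


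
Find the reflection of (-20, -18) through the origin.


Reflection through origin: (x, y) -> (-x, -y)
(-20, -18) -> (20, 18)

(20, 18)


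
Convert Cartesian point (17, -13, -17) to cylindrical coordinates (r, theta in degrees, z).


r = sqrt(17^2 + (-13)^2) = 21.4009
theta = atan2(-13, 17) = 322.5946 deg
z = -17

r = 21.4009, theta = 322.5946 deg, z = -17


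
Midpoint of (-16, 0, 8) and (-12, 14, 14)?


Midpoint = ((-16+-12)/2, (0+14)/2, (8+14)/2) = (-14, 7, 11)

(-14, 7, 11)


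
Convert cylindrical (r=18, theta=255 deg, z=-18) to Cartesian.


x = 18 * cos(255) = -4.6587
y = 18 * sin(255) = -17.3867
z = -18

(-4.6587, -17.3867, -18)


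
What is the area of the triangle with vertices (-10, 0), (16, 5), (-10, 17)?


Area = |x1(y2-y3) + x2(y3-y1) + x3(y1-y2)| / 2
= |-10*(5-17) + 16*(17-0) + -10*(0-5)| / 2
= 221

221


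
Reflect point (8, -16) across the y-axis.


Reflection across y-axis: (x, y) -> (-x, y)
(8, -16) -> (-8, -16)

(-8, -16)


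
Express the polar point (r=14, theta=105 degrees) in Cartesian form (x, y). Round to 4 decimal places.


x = 14 * cos(105) = -3.6235
y = 14 * sin(105) = 13.523

(-3.6235, 13.523)


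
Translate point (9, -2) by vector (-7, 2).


Translation: (x+dx, y+dy) = (9+-7, -2+2) = (2, 0)

(2, 0)


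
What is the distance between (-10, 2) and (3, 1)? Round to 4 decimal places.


d = sqrt((3--10)^2 + (1-2)^2) = 13.0384

13.0384


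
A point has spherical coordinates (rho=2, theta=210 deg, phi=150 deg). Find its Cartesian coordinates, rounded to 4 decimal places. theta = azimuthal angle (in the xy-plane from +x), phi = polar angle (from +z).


x = 2 * sin(150) * cos(210) = -0.866
y = 2 * sin(150) * sin(210) = -0.5
z = 2 * cos(150) = -1.7321

(-0.866, -0.5, -1.7321)


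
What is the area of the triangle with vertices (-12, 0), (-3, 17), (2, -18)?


Area = |x1(y2-y3) + x2(y3-y1) + x3(y1-y2)| / 2
= |-12*(17--18) + -3*(-18-0) + 2*(0-17)| / 2
= 200

200


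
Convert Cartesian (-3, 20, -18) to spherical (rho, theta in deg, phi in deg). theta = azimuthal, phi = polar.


rho = sqrt((-3)^2 + 20^2 + (-18)^2) = 27.074
theta = atan2(20, -3) = 98.5308 deg
phi = acos(-18/27.074) = 131.6704 deg

rho = 27.074, theta = 98.5308 deg, phi = 131.6704 deg


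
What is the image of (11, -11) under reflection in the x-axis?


Reflection across x-axis: (x, y) -> (x, -y)
(11, -11) -> (11, 11)

(11, 11)


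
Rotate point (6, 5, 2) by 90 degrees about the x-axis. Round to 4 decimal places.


x' = 6
y' = 5*cos(90) - 2*sin(90) = -2
z' = 5*sin(90) + 2*cos(90) = 5

(6, -2, 5)


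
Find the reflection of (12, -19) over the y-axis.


Reflection across y-axis: (x, y) -> (-x, y)
(12, -19) -> (-12, -19)

(-12, -19)


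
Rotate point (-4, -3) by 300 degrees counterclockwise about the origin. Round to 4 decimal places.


x' = -4*cos(300) - -3*sin(300) = -4.5981
y' = -4*sin(300) + -3*cos(300) = 1.9641

(-4.5981, 1.9641)


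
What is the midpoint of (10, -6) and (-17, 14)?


Midpoint = ((10+-17)/2, (-6+14)/2) = (-3.5, 4)

(-3.5, 4)


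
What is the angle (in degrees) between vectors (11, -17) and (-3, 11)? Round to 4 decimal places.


dot = 11*-3 + -17*11 = -220
|u| = 20.2485, |v| = 11.4018
cos(angle) = -0.9529
angle = 162.3499 degrees

162.3499 degrees


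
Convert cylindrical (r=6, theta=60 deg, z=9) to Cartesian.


x = 6 * cos(60) = 3
y = 6 * sin(60) = 5.1962
z = 9

(3, 5.1962, 9)


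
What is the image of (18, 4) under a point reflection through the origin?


Reflection through origin: (x, y) -> (-x, -y)
(18, 4) -> (-18, -4)

(-18, -4)


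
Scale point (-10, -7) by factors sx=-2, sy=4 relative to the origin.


Scaling: (x*sx, y*sy) = (-10*-2, -7*4) = (20, -28)

(20, -28)


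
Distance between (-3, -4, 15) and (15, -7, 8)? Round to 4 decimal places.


d = sqrt((15--3)^2 + (-7--4)^2 + (8-15)^2) = 19.5448

19.5448


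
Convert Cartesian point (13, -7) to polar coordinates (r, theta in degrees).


r = sqrt(13^2 + (-7)^2) = 14.7648
theta = atan2(-7, 13) = 331.6992 degrees

r = 14.7648, theta = 331.6992 degrees


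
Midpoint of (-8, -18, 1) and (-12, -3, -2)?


Midpoint = ((-8+-12)/2, (-18+-3)/2, (1+-2)/2) = (-10, -10.5, -0.5)

(-10, -10.5, -0.5)


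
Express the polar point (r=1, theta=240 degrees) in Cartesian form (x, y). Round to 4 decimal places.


x = 1 * cos(240) = -0.5
y = 1 * sin(240) = -0.866

(-0.5, -0.866)


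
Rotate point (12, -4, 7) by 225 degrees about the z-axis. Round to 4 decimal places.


x' = 12*cos(225) - -4*sin(225) = -11.3137
y' = 12*sin(225) + -4*cos(225) = -5.6569
z' = 7

(-11.3137, -5.6569, 7)


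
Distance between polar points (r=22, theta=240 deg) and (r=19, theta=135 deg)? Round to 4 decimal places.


d = sqrt(r1^2 + r2^2 - 2*r1*r2*cos(t2-t1))
d = sqrt(22^2 + 19^2 - 2*22*19*cos(135-240)) = 32.5787

32.5787


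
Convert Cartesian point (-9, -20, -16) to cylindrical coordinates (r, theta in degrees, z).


r = sqrt((-9)^2 + (-20)^2) = 21.9317
theta = atan2(-20, -9) = 245.7723 deg
z = -16

r = 21.9317, theta = 245.7723 deg, z = -16


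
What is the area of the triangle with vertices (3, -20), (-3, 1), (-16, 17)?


Area = |x1(y2-y3) + x2(y3-y1) + x3(y1-y2)| / 2
= |3*(1-17) + -3*(17--20) + -16*(-20-1)| / 2
= 88.5

88.5


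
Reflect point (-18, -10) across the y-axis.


Reflection across y-axis: (x, y) -> (-x, y)
(-18, -10) -> (18, -10)

(18, -10)


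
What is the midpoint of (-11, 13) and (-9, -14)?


Midpoint = ((-11+-9)/2, (13+-14)/2) = (-10, -0.5)

(-10, -0.5)


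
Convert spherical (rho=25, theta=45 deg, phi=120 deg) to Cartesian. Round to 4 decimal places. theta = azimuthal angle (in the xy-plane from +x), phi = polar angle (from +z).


x = 25 * sin(120) * cos(45) = 15.3093
y = 25 * sin(120) * sin(45) = 15.3093
z = 25 * cos(120) = -12.5

(15.3093, 15.3093, -12.5)


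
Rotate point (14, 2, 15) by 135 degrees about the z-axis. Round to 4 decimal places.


x' = 14*cos(135) - 2*sin(135) = -11.3137
y' = 14*sin(135) + 2*cos(135) = 8.4853
z' = 15

(-11.3137, 8.4853, 15)


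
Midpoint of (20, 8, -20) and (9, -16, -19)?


Midpoint = ((20+9)/2, (8+-16)/2, (-20+-19)/2) = (14.5, -4, -19.5)

(14.5, -4, -19.5)


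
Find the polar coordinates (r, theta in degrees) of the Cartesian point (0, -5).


r = sqrt(0^2 + (-5)^2) = 5
theta = atan2(-5, 0) = 270 degrees

r = 5, theta = 270 degrees


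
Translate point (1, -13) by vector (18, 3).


Translation: (x+dx, y+dy) = (1+18, -13+3) = (19, -10)

(19, -10)


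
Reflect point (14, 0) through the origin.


Reflection through origin: (x, y) -> (-x, -y)
(14, 0) -> (-14, 0)

(-14, 0)


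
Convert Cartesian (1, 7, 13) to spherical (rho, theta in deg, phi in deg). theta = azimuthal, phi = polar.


rho = sqrt(1^2 + 7^2 + 13^2) = 14.7986
theta = atan2(7, 1) = 81.8699 deg
phi = acos(13/14.7986) = 28.543 deg

rho = 14.7986, theta = 81.8699 deg, phi = 28.543 deg


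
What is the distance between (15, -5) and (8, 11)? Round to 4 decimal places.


d = sqrt((8-15)^2 + (11--5)^2) = 17.4642

17.4642


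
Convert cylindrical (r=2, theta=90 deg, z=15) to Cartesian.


x = 2 * cos(90) = 0
y = 2 * sin(90) = 2
z = 15

(0, 2, 15)


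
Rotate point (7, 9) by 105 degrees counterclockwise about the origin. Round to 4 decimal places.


x' = 7*cos(105) - 9*sin(105) = -10.5051
y' = 7*sin(105) + 9*cos(105) = 4.4321

(-10.5051, 4.4321)


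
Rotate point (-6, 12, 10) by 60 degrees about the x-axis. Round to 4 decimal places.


x' = -6
y' = 12*cos(60) - 10*sin(60) = -2.6603
z' = 12*sin(60) + 10*cos(60) = 15.3923

(-6, -2.6603, 15.3923)


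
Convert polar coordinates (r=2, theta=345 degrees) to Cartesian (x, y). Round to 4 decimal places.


x = 2 * cos(345) = 1.9319
y = 2 * sin(345) = -0.5176

(1.9319, -0.5176)


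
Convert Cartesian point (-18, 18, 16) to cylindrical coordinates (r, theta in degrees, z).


r = sqrt((-18)^2 + 18^2) = 25.4558
theta = atan2(18, -18) = 135 deg
z = 16

r = 25.4558, theta = 135 deg, z = 16


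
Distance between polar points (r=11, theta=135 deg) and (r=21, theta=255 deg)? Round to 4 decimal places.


d = sqrt(r1^2 + r2^2 - 2*r1*r2*cos(t2-t1))
d = sqrt(11^2 + 21^2 - 2*11*21*cos(255-135)) = 28.1603

28.1603


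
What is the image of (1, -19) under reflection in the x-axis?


Reflection across x-axis: (x, y) -> (x, -y)
(1, -19) -> (1, 19)

(1, 19)


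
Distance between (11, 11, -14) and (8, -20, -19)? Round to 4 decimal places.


d = sqrt((8-11)^2 + (-20-11)^2 + (-19--14)^2) = 31.5436

31.5436


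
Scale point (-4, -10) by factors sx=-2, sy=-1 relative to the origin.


Scaling: (x*sx, y*sy) = (-4*-2, -10*-1) = (8, 10)

(8, 10)


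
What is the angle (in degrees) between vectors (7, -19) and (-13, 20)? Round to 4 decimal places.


dot = 7*-13 + -19*20 = -471
|u| = 20.2485, |v| = 23.8537
cos(angle) = -0.9752
angle = 167.201 degrees

167.201 degrees


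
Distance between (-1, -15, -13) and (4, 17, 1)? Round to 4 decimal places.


d = sqrt((4--1)^2 + (17--15)^2 + (1--13)^2) = 35.2846

35.2846


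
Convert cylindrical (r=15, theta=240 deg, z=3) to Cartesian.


x = 15 * cos(240) = -7.5
y = 15 * sin(240) = -12.9904
z = 3

(-7.5, -12.9904, 3)


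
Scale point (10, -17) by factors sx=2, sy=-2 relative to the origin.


Scaling: (x*sx, y*sy) = (10*2, -17*-2) = (20, 34)

(20, 34)


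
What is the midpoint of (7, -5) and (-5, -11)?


Midpoint = ((7+-5)/2, (-5+-11)/2) = (1, -8)

(1, -8)


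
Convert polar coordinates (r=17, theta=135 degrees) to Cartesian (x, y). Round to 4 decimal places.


x = 17 * cos(135) = -12.0208
y = 17 * sin(135) = 12.0208

(-12.0208, 12.0208)


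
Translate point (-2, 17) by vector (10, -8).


Translation: (x+dx, y+dy) = (-2+10, 17+-8) = (8, 9)

(8, 9)


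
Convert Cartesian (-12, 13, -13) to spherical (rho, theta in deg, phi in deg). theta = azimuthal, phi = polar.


rho = sqrt((-12)^2 + 13^2 + (-13)^2) = 21.9545
theta = atan2(13, -12) = 132.7094 deg
phi = acos(-13/21.9545) = 126.3086 deg

rho = 21.9545, theta = 132.7094 deg, phi = 126.3086 deg


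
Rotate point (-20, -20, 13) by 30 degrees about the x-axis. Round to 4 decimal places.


x' = -20
y' = -20*cos(30) - 13*sin(30) = -23.8205
z' = -20*sin(30) + 13*cos(30) = 1.2583

(-20, -23.8205, 1.2583)


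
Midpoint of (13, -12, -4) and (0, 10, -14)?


Midpoint = ((13+0)/2, (-12+10)/2, (-4+-14)/2) = (6.5, -1, -9)

(6.5, -1, -9)


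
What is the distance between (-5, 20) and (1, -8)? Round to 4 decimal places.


d = sqrt((1--5)^2 + (-8-20)^2) = 28.6356

28.6356


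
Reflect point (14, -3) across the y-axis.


Reflection across y-axis: (x, y) -> (-x, y)
(14, -3) -> (-14, -3)

(-14, -3)


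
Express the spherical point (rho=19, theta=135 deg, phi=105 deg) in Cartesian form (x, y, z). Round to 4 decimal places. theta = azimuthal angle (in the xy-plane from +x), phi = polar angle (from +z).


x = 19 * sin(105) * cos(135) = -12.9772
y = 19 * sin(105) * sin(135) = 12.9772
z = 19 * cos(105) = -4.9176

(-12.9772, 12.9772, -4.9176)


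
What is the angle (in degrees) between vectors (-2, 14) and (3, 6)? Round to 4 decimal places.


dot = -2*3 + 14*6 = 78
|u| = 14.1421, |v| = 6.7082
cos(angle) = 0.8222
angle = 34.6952 degrees

34.6952 degrees


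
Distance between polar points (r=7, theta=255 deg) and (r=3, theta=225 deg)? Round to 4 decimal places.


d = sqrt(r1^2 + r2^2 - 2*r1*r2*cos(t2-t1))
d = sqrt(7^2 + 3^2 - 2*7*3*cos(225-255)) = 4.6505

4.6505


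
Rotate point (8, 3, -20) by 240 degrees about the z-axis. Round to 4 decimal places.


x' = 8*cos(240) - 3*sin(240) = -1.4019
y' = 8*sin(240) + 3*cos(240) = -8.4282
z' = -20

(-1.4019, -8.4282, -20)


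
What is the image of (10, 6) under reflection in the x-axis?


Reflection across x-axis: (x, y) -> (x, -y)
(10, 6) -> (10, -6)

(10, -6)


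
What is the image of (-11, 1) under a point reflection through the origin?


Reflection through origin: (x, y) -> (-x, -y)
(-11, 1) -> (11, -1)

(11, -1)


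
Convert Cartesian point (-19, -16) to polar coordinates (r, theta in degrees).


r = sqrt((-19)^2 + (-16)^2) = 24.8395
theta = atan2(-16, -19) = 220.1009 degrees

r = 24.8395, theta = 220.1009 degrees


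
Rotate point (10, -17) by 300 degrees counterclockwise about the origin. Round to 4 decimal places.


x' = 10*cos(300) - -17*sin(300) = -9.7224
y' = 10*sin(300) + -17*cos(300) = -17.1603

(-9.7224, -17.1603)


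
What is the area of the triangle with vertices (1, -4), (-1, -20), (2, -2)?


Area = |x1(y2-y3) + x2(y3-y1) + x3(y1-y2)| / 2
= |1*(-20--2) + -1*(-2--4) + 2*(-4--20)| / 2
= 6

6


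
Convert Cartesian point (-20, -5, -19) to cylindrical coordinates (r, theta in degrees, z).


r = sqrt((-20)^2 + (-5)^2) = 20.6155
theta = atan2(-5, -20) = 194.0362 deg
z = -19

r = 20.6155, theta = 194.0362 deg, z = -19


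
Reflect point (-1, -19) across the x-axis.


Reflection across x-axis: (x, y) -> (x, -y)
(-1, -19) -> (-1, 19)

(-1, 19)


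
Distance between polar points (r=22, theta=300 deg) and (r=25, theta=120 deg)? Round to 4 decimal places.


d = sqrt(r1^2 + r2^2 - 2*r1*r2*cos(t2-t1))
d = sqrt(22^2 + 25^2 - 2*22*25*cos(120-300)) = 47

47


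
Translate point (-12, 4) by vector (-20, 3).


Translation: (x+dx, y+dy) = (-12+-20, 4+3) = (-32, 7)

(-32, 7)


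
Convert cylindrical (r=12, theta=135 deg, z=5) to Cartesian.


x = 12 * cos(135) = -8.4853
y = 12 * sin(135) = 8.4853
z = 5

(-8.4853, 8.4853, 5)


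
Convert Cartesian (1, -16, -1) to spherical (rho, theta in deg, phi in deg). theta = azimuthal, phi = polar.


rho = sqrt(1^2 + (-16)^2 + (-1)^2) = 16.0624
theta = atan2(-16, 1) = 273.5763 deg
phi = acos(-1/16.0624) = 93.5694 deg

rho = 16.0624, theta = 273.5763 deg, phi = 93.5694 deg


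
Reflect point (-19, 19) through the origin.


Reflection through origin: (x, y) -> (-x, -y)
(-19, 19) -> (19, -19)

(19, -19)


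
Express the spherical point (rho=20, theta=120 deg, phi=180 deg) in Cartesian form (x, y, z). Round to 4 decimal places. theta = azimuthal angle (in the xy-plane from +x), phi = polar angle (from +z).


x = 20 * sin(180) * cos(120) = 0
y = 20 * sin(180) * sin(120) = 0
z = 20 * cos(180) = -20

(0, 0, -20)


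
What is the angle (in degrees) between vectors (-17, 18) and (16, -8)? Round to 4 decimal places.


dot = -17*16 + 18*-8 = -416
|u| = 24.7588, |v| = 17.8885
cos(angle) = -0.9393
angle = 159.9285 degrees

159.9285 degrees


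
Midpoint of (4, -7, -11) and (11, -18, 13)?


Midpoint = ((4+11)/2, (-7+-18)/2, (-11+13)/2) = (7.5, -12.5, 1)

(7.5, -12.5, 1)


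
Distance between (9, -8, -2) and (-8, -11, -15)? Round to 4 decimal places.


d = sqrt((-8-9)^2 + (-11--8)^2 + (-15--2)^2) = 21.6102

21.6102


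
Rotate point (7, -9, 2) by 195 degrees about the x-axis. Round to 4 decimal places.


x' = 7
y' = -9*cos(195) - 2*sin(195) = 9.211
z' = -9*sin(195) + 2*cos(195) = 0.3975

(7, 9.211, 0.3975)


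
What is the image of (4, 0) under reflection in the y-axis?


Reflection across y-axis: (x, y) -> (-x, y)
(4, 0) -> (-4, 0)

(-4, 0)


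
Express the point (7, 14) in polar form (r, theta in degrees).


r = sqrt(7^2 + 14^2) = 15.6525
theta = atan2(14, 7) = 63.4349 degrees

r = 15.6525, theta = 63.4349 degrees


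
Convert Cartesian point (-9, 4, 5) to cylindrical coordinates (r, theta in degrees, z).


r = sqrt((-9)^2 + 4^2) = 9.8489
theta = atan2(4, -9) = 156.0375 deg
z = 5

r = 9.8489, theta = 156.0375 deg, z = 5


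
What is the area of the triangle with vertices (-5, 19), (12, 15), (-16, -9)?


Area = |x1(y2-y3) + x2(y3-y1) + x3(y1-y2)| / 2
= |-5*(15--9) + 12*(-9-19) + -16*(19-15)| / 2
= 260

260


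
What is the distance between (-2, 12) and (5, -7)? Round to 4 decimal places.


d = sqrt((5--2)^2 + (-7-12)^2) = 20.2485

20.2485


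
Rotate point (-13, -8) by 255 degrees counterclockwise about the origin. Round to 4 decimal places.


x' = -13*cos(255) - -8*sin(255) = -4.3628
y' = -13*sin(255) + -8*cos(255) = 14.6276

(-4.3628, 14.6276)


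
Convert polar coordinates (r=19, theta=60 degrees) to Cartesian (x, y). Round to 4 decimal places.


x = 19 * cos(60) = 9.5
y = 19 * sin(60) = 16.4545

(9.5, 16.4545)


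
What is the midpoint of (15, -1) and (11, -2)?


Midpoint = ((15+11)/2, (-1+-2)/2) = (13, -1.5)

(13, -1.5)


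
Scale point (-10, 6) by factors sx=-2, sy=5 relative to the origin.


Scaling: (x*sx, y*sy) = (-10*-2, 6*5) = (20, 30)

(20, 30)


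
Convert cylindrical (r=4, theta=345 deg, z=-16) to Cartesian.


x = 4 * cos(345) = 3.8637
y = 4 * sin(345) = -1.0353
z = -16

(3.8637, -1.0353, -16)


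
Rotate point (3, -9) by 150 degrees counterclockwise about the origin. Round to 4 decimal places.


x' = 3*cos(150) - -9*sin(150) = 1.9019
y' = 3*sin(150) + -9*cos(150) = 9.2942

(1.9019, 9.2942)


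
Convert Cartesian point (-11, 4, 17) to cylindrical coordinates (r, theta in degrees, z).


r = sqrt((-11)^2 + 4^2) = 11.7047
theta = atan2(4, -11) = 160.0169 deg
z = 17

r = 11.7047, theta = 160.0169 deg, z = 17


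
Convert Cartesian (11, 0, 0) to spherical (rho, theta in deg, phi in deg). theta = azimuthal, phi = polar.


rho = sqrt(11^2 + 0^2 + 0^2) = 11
theta = atan2(0, 11) = 0 deg
phi = acos(0/11) = 90 deg

rho = 11, theta = 0 deg, phi = 90 deg


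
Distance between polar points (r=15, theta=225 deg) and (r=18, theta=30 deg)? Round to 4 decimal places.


d = sqrt(r1^2 + r2^2 - 2*r1*r2*cos(t2-t1))
d = sqrt(15^2 + 18^2 - 2*15*18*cos(30-225)) = 32.72

32.72


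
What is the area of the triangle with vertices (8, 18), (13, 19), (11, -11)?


Area = |x1(y2-y3) + x2(y3-y1) + x3(y1-y2)| / 2
= |8*(19--11) + 13*(-11-18) + 11*(18-19)| / 2
= 74

74


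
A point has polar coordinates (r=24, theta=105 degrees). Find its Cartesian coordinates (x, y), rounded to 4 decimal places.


x = 24 * cos(105) = -6.2117
y = 24 * sin(105) = 23.1822

(-6.2117, 23.1822)


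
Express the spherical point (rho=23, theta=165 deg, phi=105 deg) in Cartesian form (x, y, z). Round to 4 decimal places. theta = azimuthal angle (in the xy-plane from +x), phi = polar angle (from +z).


x = 23 * sin(105) * cos(165) = -21.4593
y = 23 * sin(105) * sin(165) = 5.75
z = 23 * cos(105) = -5.9528

(-21.4593, 5.75, -5.9528)


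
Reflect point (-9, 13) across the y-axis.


Reflection across y-axis: (x, y) -> (-x, y)
(-9, 13) -> (9, 13)

(9, 13)


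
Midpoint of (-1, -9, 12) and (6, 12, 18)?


Midpoint = ((-1+6)/2, (-9+12)/2, (12+18)/2) = (2.5, 1.5, 15)

(2.5, 1.5, 15)


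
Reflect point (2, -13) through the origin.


Reflection through origin: (x, y) -> (-x, -y)
(2, -13) -> (-2, 13)

(-2, 13)


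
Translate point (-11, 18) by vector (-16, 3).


Translation: (x+dx, y+dy) = (-11+-16, 18+3) = (-27, 21)

(-27, 21)


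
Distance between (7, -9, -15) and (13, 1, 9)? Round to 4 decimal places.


d = sqrt((13-7)^2 + (1--9)^2 + (9--15)^2) = 26.6833

26.6833


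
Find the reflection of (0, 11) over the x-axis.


Reflection across x-axis: (x, y) -> (x, -y)
(0, 11) -> (0, -11)

(0, -11)


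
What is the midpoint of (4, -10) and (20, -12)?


Midpoint = ((4+20)/2, (-10+-12)/2) = (12, -11)

(12, -11)


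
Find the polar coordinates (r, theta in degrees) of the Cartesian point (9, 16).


r = sqrt(9^2 + 16^2) = 18.3576
theta = atan2(16, 9) = 60.6422 degrees

r = 18.3576, theta = 60.6422 degrees


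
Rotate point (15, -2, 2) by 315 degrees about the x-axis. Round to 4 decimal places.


x' = 15
y' = -2*cos(315) - 2*sin(315) = 0
z' = -2*sin(315) + 2*cos(315) = 2.8284

(15, 0, 2.8284)


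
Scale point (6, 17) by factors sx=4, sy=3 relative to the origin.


Scaling: (x*sx, y*sy) = (6*4, 17*3) = (24, 51)

(24, 51)


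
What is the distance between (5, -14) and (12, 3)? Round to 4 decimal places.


d = sqrt((12-5)^2 + (3--14)^2) = 18.3848

18.3848


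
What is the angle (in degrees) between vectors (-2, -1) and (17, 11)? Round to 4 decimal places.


dot = -2*17 + -1*11 = -45
|u| = 2.2361, |v| = 20.2485
cos(angle) = -0.9939
angle = 173.6598 degrees

173.6598 degrees


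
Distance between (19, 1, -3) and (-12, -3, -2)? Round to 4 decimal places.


d = sqrt((-12-19)^2 + (-3-1)^2 + (-2--3)^2) = 31.273

31.273


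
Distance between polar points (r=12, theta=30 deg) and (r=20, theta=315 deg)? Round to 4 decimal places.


d = sqrt(r1^2 + r2^2 - 2*r1*r2*cos(t2-t1))
d = sqrt(12^2 + 20^2 - 2*12*20*cos(315-30)) = 20.4882

20.4882


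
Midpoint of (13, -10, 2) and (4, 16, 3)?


Midpoint = ((13+4)/2, (-10+16)/2, (2+3)/2) = (8.5, 3, 2.5)

(8.5, 3, 2.5)


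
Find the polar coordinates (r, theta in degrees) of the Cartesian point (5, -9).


r = sqrt(5^2 + (-9)^2) = 10.2956
theta = atan2(-9, 5) = 299.0546 degrees

r = 10.2956, theta = 299.0546 degrees


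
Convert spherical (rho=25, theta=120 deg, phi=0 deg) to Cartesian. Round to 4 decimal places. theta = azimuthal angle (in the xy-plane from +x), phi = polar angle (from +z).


x = 25 * sin(0) * cos(120) = 0
y = 25 * sin(0) * sin(120) = 0
z = 25 * cos(0) = 25

(0, 0, 25)


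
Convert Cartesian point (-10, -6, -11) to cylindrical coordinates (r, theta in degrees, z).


r = sqrt((-10)^2 + (-6)^2) = 11.6619
theta = atan2(-6, -10) = 210.9638 deg
z = -11

r = 11.6619, theta = 210.9638 deg, z = -11


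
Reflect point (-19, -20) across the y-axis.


Reflection across y-axis: (x, y) -> (-x, y)
(-19, -20) -> (19, -20)

(19, -20)


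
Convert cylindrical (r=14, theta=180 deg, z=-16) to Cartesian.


x = 14 * cos(180) = -14
y = 14 * sin(180) = 0
z = -16

(-14, 0, -16)


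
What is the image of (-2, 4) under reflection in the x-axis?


Reflection across x-axis: (x, y) -> (x, -y)
(-2, 4) -> (-2, -4)

(-2, -4)


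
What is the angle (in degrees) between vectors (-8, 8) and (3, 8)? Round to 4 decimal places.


dot = -8*3 + 8*8 = 40
|u| = 11.3137, |v| = 8.544
cos(angle) = 0.4138
angle = 65.556 degrees

65.556 degrees


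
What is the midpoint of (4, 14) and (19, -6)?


Midpoint = ((4+19)/2, (14+-6)/2) = (11.5, 4)

(11.5, 4)


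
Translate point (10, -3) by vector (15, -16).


Translation: (x+dx, y+dy) = (10+15, -3+-16) = (25, -19)

(25, -19)


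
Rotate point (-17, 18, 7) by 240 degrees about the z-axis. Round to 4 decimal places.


x' = -17*cos(240) - 18*sin(240) = 24.0885
y' = -17*sin(240) + 18*cos(240) = 5.7224
z' = 7

(24.0885, 5.7224, 7)


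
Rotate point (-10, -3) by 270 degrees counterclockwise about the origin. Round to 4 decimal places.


x' = -10*cos(270) - -3*sin(270) = -3
y' = -10*sin(270) + -3*cos(270) = 10

(-3, 10)


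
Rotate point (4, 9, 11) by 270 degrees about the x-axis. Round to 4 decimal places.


x' = 4
y' = 9*cos(270) - 11*sin(270) = 11
z' = 9*sin(270) + 11*cos(270) = -9

(4, 11, -9)


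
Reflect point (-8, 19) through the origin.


Reflection through origin: (x, y) -> (-x, -y)
(-8, 19) -> (8, -19)

(8, -19)


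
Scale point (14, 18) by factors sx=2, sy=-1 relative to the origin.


Scaling: (x*sx, y*sy) = (14*2, 18*-1) = (28, -18)

(28, -18)


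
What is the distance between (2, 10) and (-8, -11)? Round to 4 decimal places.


d = sqrt((-8-2)^2 + (-11-10)^2) = 23.2594

23.2594


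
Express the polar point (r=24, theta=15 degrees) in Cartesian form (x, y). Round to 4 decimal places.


x = 24 * cos(15) = 23.1822
y = 24 * sin(15) = 6.2117

(23.1822, 6.2117)


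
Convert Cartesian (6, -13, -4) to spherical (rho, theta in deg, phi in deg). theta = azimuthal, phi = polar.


rho = sqrt(6^2 + (-13)^2 + (-4)^2) = 14.8661
theta = atan2(-13, 6) = 294.7751 deg
phi = acos(-4/14.8661) = 105.6089 deg

rho = 14.8661, theta = 294.7751 deg, phi = 105.6089 deg


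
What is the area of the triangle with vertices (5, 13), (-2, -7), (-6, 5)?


Area = |x1(y2-y3) + x2(y3-y1) + x3(y1-y2)| / 2
= |5*(-7-5) + -2*(5-13) + -6*(13--7)| / 2
= 82

82


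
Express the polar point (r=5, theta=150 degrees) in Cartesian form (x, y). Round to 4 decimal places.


x = 5 * cos(150) = -4.3301
y = 5 * sin(150) = 2.5

(-4.3301, 2.5)


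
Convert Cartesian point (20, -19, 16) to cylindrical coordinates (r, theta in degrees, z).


r = sqrt(20^2 + (-19)^2) = 27.5862
theta = atan2(-19, 20) = 316.4688 deg
z = 16

r = 27.5862, theta = 316.4688 deg, z = 16


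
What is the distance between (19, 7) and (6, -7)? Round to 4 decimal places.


d = sqrt((6-19)^2 + (-7-7)^2) = 19.105

19.105


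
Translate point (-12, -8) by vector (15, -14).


Translation: (x+dx, y+dy) = (-12+15, -8+-14) = (3, -22)

(3, -22)


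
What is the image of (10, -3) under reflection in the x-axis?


Reflection across x-axis: (x, y) -> (x, -y)
(10, -3) -> (10, 3)

(10, 3)


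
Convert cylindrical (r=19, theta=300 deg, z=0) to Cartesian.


x = 19 * cos(300) = 9.5
y = 19 * sin(300) = -16.4545
z = 0

(9.5, -16.4545, 0)


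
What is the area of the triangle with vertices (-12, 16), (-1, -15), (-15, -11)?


Area = |x1(y2-y3) + x2(y3-y1) + x3(y1-y2)| / 2
= |-12*(-15--11) + -1*(-11-16) + -15*(16--15)| / 2
= 195

195


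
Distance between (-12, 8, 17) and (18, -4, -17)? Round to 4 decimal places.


d = sqrt((18--12)^2 + (-4-8)^2 + (-17-17)^2) = 46.9042

46.9042


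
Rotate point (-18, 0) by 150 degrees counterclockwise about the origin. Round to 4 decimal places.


x' = -18*cos(150) - 0*sin(150) = 15.5885
y' = -18*sin(150) + 0*cos(150) = -9

(15.5885, -9)


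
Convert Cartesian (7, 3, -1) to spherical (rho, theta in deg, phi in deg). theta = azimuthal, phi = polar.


rho = sqrt(7^2 + 3^2 + (-1)^2) = 7.6811
theta = atan2(3, 7) = 23.1986 deg
phi = acos(-1/7.6811) = 97.4805 deg

rho = 7.6811, theta = 23.1986 deg, phi = 97.4805 deg


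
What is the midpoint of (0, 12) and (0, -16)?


Midpoint = ((0+0)/2, (12+-16)/2) = (0, -2)

(0, -2)


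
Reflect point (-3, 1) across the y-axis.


Reflection across y-axis: (x, y) -> (-x, y)
(-3, 1) -> (3, 1)

(3, 1)


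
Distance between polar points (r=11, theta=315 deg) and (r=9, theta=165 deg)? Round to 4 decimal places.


d = sqrt(r1^2 + r2^2 - 2*r1*r2*cos(t2-t1))
d = sqrt(11^2 + 9^2 - 2*11*9*cos(165-315)) = 19.3255

19.3255


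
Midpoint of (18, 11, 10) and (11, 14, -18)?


Midpoint = ((18+11)/2, (11+14)/2, (10+-18)/2) = (14.5, 12.5, -4)

(14.5, 12.5, -4)


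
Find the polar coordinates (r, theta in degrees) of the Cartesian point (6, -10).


r = sqrt(6^2 + (-10)^2) = 11.6619
theta = atan2(-10, 6) = 300.9638 degrees

r = 11.6619, theta = 300.9638 degrees


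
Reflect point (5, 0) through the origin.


Reflection through origin: (x, y) -> (-x, -y)
(5, 0) -> (-5, 0)

(-5, 0)


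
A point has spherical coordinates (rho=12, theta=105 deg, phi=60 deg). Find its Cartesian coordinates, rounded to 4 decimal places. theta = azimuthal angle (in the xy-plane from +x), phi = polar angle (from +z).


x = 12 * sin(60) * cos(105) = -2.6897
y = 12 * sin(60) * sin(105) = 10.0382
z = 12 * cos(60) = 6

(-2.6897, 10.0382, 6)


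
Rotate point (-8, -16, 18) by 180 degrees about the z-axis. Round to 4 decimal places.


x' = -8*cos(180) - -16*sin(180) = 8
y' = -8*sin(180) + -16*cos(180) = 16
z' = 18

(8, 16, 18)


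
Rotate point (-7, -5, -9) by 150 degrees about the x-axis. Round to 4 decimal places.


x' = -7
y' = -5*cos(150) - -9*sin(150) = 8.8301
z' = -5*sin(150) + -9*cos(150) = 5.2942

(-7, 8.8301, 5.2942)


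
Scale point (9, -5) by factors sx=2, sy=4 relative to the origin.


Scaling: (x*sx, y*sy) = (9*2, -5*4) = (18, -20)

(18, -20)


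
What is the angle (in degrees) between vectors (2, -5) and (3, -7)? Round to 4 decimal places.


dot = 2*3 + -5*-7 = 41
|u| = 5.3852, |v| = 7.6158
cos(angle) = 0.9997
angle = 1.3972 degrees

1.3972 degrees


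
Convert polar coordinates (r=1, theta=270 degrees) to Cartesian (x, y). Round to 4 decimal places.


x = 1 * cos(270) = 0
y = 1 * sin(270) = -1

(0, -1)


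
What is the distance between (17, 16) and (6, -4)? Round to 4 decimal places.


d = sqrt((6-17)^2 + (-4-16)^2) = 22.8254

22.8254


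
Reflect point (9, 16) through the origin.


Reflection through origin: (x, y) -> (-x, -y)
(9, 16) -> (-9, -16)

(-9, -16)
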